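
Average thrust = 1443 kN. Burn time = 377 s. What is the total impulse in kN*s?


It = 1443 * 377 = 544011 kN*s

544011 kN*s


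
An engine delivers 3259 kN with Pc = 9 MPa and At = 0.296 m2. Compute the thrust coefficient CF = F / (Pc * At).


CF = 3259000 / (9e6 * 0.296) = 1.22

1.22


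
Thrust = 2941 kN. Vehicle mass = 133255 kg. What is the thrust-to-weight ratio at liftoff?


TWR = 2941000 / (133255 * 9.81) = 2.25

2.25


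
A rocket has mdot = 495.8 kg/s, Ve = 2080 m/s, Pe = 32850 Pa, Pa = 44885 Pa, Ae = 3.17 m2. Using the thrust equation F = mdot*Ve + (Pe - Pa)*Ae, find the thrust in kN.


F = 495.8 * 2080 + (32850 - 44885) * 3.17 = 993113.0 N = 993.1 kN

993.1 kN


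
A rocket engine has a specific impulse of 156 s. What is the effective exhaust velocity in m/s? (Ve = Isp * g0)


Ve = Isp * g0 = 156 * 9.81 = 1530.4 m/s

1530.4 m/s


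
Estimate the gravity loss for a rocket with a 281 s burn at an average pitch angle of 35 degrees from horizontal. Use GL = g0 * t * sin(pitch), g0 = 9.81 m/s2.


GL = 9.81 * 281 * sin(35 deg) = 1581 m/s

1581 m/s


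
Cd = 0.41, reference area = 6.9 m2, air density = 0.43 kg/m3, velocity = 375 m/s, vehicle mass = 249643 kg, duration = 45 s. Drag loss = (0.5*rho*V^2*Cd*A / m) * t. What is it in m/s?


D = 0.5 * 0.43 * 375^2 * 0.41 * 6.9 = 85533.05 N
a = 85533.05 / 249643 = 0.3426 m/s2
dV = 0.3426 * 45 = 15.4 m/s

15.4 m/s


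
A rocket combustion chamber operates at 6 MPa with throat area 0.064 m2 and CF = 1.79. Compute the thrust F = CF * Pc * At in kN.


F = 1.79 * 6e6 * 0.064 = 687360.0 N = 687.4 kN

687.4 kN


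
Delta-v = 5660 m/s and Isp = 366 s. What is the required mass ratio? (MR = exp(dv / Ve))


Ve = 366 * 9.81 = 3590.46 m/s
MR = exp(5660 / 3590.46) = 4.838

4.838


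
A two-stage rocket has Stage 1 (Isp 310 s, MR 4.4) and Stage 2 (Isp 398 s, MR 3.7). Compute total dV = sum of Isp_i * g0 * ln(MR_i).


dV1 = 310 * 9.81 * ln(4.4) = 4505.7 m/s
dV2 = 398 * 9.81 * ln(3.7) = 5108.2 m/s
Total dV = 4505.7 + 5108.2 = 9613.9 m/s ~ 9614 m/s

9614 m/s


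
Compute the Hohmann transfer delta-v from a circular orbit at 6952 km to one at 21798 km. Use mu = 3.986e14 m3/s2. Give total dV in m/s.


V1 = sqrt(mu/r1) = 7572.06 m/s
dV1 = V1*(sqrt(2*r2/(r1+r2)) - 1) = 1752.29 m/s
V2 = sqrt(mu/r2) = 4276.22 m/s
dV2 = V2*(1 - sqrt(2*r1/(r1+r2))) = 1302.43 m/s
Total dV = 3055 m/s

3055 m/s


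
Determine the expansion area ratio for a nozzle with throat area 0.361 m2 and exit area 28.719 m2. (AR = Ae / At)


AR = 28.719 / 0.361 = 79.6

79.6


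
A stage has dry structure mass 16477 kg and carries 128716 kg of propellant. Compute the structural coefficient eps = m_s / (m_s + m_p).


eps = 16477 / (16477 + 128716) = 0.1135

0.1135


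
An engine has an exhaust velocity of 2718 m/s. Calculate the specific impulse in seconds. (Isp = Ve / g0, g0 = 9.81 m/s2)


Isp = Ve / g0 = 2718 / 9.81 = 277.1 s

277.1 s


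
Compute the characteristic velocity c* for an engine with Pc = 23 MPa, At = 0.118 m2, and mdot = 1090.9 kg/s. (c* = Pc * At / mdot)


c* = 23e6 * 0.118 / 1090.9 = 2488 m/s

2488 m/s


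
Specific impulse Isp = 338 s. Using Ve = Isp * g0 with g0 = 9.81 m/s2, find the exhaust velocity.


Ve = Isp * g0 = 338 * 9.81 = 3315.8 m/s

3315.8 m/s


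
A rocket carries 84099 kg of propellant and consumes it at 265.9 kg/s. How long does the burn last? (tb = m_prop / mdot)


tb = 84099 / 265.9 = 316.3 s

316.3 s


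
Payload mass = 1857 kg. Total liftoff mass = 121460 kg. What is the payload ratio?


PR = 1857 / 121460 = 0.0153

0.0153


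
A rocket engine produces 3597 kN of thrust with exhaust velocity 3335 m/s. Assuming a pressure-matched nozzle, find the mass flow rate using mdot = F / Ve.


mdot = F / Ve = 3597000 / 3335 = 1078.6 kg/s

1078.6 kg/s


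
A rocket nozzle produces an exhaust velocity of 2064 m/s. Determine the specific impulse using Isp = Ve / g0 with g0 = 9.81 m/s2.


Isp = Ve / g0 = 2064 / 9.81 = 210.4 s

210.4 s


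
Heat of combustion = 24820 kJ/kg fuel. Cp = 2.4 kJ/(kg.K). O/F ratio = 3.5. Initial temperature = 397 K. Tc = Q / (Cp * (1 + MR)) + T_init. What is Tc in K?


Tc = 24820 / (2.4 * (1 + 3.5)) + 397 = 2695 K

2695 K


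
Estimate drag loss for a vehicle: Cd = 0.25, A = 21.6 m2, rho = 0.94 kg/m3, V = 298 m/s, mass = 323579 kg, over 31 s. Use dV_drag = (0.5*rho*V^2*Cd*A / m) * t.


D = 0.5 * 0.94 * 298^2 * 0.25 * 21.6 = 225384.55 N
a = 225384.55 / 323579 = 0.6965 m/s2
dV = 0.6965 * 31 = 21.6 m/s

21.6 m/s


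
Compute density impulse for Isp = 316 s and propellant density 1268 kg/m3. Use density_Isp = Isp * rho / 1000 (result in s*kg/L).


rho*Isp = 316 * 1268 / 1000 = 401 s*kg/L

401 s*kg/L


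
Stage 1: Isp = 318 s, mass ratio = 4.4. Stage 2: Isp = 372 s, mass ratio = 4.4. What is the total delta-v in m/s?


dV1 = 318 * 9.81 * ln(4.4) = 4622.0 m/s
dV2 = 372 * 9.81 * ln(4.4) = 5406.8 m/s
Total dV = 4622.0 + 5406.8 = 10028.8 m/s ~ 10029 m/s

10029 m/s


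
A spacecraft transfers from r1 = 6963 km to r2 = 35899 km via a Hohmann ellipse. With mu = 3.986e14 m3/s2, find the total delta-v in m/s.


V1 = sqrt(mu/r1) = 7566.07 m/s
dV1 = V1*(sqrt(2*r2/(r1+r2)) - 1) = 2226.36 m/s
V2 = sqrt(mu/r2) = 3332.17 m/s
dV2 = V2*(1 - sqrt(2*r1/(r1+r2))) = 1432.82 m/s
Total dV = 3659 m/s

3659 m/s


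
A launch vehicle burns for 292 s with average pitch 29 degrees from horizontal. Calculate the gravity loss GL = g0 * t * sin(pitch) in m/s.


GL = 9.81 * 292 * sin(29 deg) = 1389 m/s

1389 m/s


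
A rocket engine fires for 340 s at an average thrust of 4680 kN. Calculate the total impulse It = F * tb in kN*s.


It = 4680 * 340 = 1591200 kN*s

1591200 kN*s


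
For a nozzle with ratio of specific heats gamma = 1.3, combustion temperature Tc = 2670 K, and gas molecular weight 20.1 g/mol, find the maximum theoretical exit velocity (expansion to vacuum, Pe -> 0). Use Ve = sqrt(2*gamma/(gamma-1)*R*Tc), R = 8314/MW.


R = 8314 / 20.1 = 413.63 J/(kg.K)
Ve = sqrt(2 * 1.3 / (1.3 - 1) * 413.63 * 2670) = 3094 m/s

3094 m/s


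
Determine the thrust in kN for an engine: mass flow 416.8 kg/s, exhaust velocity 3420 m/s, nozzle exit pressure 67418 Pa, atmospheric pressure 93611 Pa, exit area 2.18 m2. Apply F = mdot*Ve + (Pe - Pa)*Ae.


F = 416.8 * 3420 + (67418 - 93611) * 2.18 = 1.3684e+06 N = 1368.4 kN

1368.4 kN


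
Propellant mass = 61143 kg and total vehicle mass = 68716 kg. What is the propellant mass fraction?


PMF = 61143 / 68716 = 0.89

0.89


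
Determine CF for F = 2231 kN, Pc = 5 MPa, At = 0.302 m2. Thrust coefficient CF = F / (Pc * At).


CF = 2231000 / (5e6 * 0.302) = 1.48

1.48


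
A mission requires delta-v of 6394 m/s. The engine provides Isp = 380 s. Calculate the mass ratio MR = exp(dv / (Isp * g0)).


Ve = 380 * 9.81 = 3727.8 m/s
MR = exp(6394 / 3727.8) = 5.558

5.558


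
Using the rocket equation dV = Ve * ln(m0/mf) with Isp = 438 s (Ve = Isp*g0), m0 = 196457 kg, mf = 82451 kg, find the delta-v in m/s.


Ve = 438 * 9.81 = 4296.78 m/s
dV = 4296.78 * ln(196457/82451) = 3731 m/s

3731 m/s


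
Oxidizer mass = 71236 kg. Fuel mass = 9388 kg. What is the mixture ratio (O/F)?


MR = 71236 / 9388 = 7.59

7.59


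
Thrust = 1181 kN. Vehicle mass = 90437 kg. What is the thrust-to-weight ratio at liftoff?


TWR = 1181000 / (90437 * 9.81) = 1.33

1.33


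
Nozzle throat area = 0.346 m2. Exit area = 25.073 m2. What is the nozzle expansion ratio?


AR = 25.073 / 0.346 = 72.5

72.5


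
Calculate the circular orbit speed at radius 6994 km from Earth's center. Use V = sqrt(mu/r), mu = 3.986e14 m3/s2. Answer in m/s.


V = sqrt(3.986e14 / 6994000) = 7549 m/s

7549 m/s


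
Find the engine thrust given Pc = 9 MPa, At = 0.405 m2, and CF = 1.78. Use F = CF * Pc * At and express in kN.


F = 1.78 * 9e6 * 0.405 = 6.4881e+06 N = 6488.1 kN

6488.1 kN


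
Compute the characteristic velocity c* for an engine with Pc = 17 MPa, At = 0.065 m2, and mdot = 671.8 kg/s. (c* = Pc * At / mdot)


c* = 17e6 * 0.065 / 671.8 = 1645 m/s

1645 m/s


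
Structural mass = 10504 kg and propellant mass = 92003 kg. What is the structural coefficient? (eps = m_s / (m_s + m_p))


eps = 10504 / (10504 + 92003) = 0.1025

0.1025


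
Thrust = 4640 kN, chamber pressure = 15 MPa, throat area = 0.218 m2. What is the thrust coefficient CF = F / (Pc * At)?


CF = 4640000 / (15e6 * 0.218) = 1.42

1.42


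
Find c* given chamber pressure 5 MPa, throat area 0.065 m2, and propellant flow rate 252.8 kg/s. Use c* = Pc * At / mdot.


c* = 5e6 * 0.065 / 252.8 = 1286 m/s

1286 m/s


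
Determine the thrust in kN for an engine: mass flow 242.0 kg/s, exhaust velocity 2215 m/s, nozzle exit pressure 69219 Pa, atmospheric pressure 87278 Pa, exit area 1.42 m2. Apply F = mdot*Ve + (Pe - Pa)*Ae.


F = 242.0 * 2215 + (69219 - 87278) * 1.42 = 510386.0 N = 510.4 kN

510.4 kN


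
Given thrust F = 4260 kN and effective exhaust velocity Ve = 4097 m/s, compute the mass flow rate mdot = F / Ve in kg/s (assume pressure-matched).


mdot = F / Ve = 4260000 / 4097 = 1039.8 kg/s

1039.8 kg/s


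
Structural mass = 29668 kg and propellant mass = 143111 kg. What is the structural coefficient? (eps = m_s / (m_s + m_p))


eps = 29668 / (29668 + 143111) = 0.1717

0.1717


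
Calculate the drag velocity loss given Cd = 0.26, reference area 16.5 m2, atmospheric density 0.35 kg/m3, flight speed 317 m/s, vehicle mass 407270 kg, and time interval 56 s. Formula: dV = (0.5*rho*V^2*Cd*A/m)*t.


D = 0.5 * 0.35 * 317^2 * 0.26 * 16.5 = 75442.12 N
a = 75442.12 / 407270 = 0.1852 m/s2
dV = 0.1852 * 56 = 10.4 m/s

10.4 m/s


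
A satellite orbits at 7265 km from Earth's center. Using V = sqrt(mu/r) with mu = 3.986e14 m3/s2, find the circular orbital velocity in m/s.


V = sqrt(3.986e14 / 7265000) = 7407 m/s

7407 m/s


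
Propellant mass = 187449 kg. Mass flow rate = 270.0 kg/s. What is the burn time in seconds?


tb = 187449 / 270.0 = 694.3 s

694.3 s


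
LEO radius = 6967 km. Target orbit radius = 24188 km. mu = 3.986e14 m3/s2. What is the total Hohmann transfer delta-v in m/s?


V1 = sqrt(mu/r1) = 7563.9 m/s
dV1 = V1*(sqrt(2*r2/(r1+r2)) - 1) = 1861.44 m/s
V2 = sqrt(mu/r2) = 4059.46 m/s
dV2 = V2*(1 - sqrt(2*r1/(r1+r2))) = 1344.63 m/s
Total dV = 3206 m/s

3206 m/s


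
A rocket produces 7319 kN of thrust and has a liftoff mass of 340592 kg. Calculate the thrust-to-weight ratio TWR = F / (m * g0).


TWR = 7319000 / (340592 * 9.81) = 2.19

2.19


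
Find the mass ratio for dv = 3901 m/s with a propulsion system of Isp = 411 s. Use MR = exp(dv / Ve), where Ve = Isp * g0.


Ve = 411 * 9.81 = 4031.91 m/s
MR = exp(3901 / 4031.91) = 2.631

2.631


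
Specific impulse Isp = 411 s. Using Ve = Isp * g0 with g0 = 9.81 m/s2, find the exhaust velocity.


Ve = Isp * g0 = 411 * 9.81 = 4031.9 m/s

4031.9 m/s


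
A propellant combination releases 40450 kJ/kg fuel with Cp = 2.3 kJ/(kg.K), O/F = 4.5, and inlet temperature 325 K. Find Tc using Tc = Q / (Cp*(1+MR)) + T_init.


Tc = 40450 / (2.3 * (1 + 4.5)) + 325 = 3523 K

3523 K


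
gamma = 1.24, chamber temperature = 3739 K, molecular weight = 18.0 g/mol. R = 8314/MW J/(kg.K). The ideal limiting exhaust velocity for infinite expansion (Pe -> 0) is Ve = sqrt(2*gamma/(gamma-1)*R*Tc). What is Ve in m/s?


R = 8314 / 18.0 = 461.89 J/(kg.K)
Ve = sqrt(2 * 1.24 / (1.24 - 1) * 461.89 * 3739) = 4224 m/s

4224 m/s


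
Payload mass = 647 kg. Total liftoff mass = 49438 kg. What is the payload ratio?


PR = 647 / 49438 = 0.0131

0.0131


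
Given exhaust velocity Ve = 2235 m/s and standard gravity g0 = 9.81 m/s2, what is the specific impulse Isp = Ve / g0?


Isp = Ve / g0 = 2235 / 9.81 = 227.8 s

227.8 s


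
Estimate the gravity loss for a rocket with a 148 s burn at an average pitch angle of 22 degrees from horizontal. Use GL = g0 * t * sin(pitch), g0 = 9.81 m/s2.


GL = 9.81 * 148 * sin(22 deg) = 544 m/s

544 m/s


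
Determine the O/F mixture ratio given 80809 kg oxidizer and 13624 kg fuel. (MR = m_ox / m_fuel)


MR = 80809 / 13624 = 5.93

5.93


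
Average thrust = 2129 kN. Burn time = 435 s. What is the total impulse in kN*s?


It = 2129 * 435 = 926115 kN*s

926115 kN*s


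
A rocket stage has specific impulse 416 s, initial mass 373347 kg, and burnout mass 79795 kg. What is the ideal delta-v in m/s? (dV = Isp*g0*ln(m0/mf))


Ve = 416 * 9.81 = 4080.96 m/s
dV = 4080.96 * ln(373347/79795) = 6297 m/s

6297 m/s


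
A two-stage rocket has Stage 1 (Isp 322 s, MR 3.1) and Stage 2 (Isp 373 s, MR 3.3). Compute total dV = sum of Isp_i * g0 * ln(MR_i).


dV1 = 322 * 9.81 * ln(3.1) = 3573.9 m/s
dV2 = 373 * 9.81 * ln(3.3) = 4368.7 m/s
Total dV = 3573.9 + 4368.7 = 7942.6 m/s ~ 7943 m/s

7943 m/s


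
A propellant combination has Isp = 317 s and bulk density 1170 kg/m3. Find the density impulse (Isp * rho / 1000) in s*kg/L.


rho*Isp = 317 * 1170 / 1000 = 371 s*kg/L

371 s*kg/L


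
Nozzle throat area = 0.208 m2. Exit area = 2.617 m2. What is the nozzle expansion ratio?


AR = 2.617 / 0.208 = 12.6

12.6


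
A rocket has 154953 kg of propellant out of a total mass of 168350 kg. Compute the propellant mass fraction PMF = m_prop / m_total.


PMF = 154953 / 168350 = 0.92

0.92


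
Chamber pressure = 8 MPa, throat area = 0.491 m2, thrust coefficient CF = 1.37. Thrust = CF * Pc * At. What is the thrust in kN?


F = 1.37 * 8e6 * 0.491 = 5.3814e+06 N = 5381.4 kN

5381.4 kN


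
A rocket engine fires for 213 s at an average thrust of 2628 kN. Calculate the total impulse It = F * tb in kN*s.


It = 2628 * 213 = 559764 kN*s

559764 kN*s


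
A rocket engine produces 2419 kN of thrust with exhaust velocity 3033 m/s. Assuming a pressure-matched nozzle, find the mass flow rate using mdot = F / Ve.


mdot = F / Ve = 2419000 / 3033 = 797.6 kg/s

797.6 kg/s


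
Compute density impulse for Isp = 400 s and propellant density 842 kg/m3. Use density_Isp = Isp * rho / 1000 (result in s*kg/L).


rho*Isp = 400 * 842 / 1000 = 337 s*kg/L

337 s*kg/L


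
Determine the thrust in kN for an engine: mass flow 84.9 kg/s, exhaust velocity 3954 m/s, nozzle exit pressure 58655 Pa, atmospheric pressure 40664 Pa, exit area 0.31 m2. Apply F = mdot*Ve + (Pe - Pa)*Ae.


F = 84.9 * 3954 + (58655 - 40664) * 0.31 = 341272.0 N = 341.3 kN

341.3 kN


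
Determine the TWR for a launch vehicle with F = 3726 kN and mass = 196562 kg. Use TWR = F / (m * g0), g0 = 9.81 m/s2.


TWR = 3726000 / (196562 * 9.81) = 1.93

1.93


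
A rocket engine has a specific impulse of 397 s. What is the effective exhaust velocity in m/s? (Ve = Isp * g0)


Ve = Isp * g0 = 397 * 9.81 = 3894.6 m/s

3894.6 m/s


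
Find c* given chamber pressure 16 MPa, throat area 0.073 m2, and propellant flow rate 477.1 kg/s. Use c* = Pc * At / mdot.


c* = 16e6 * 0.073 / 477.1 = 2448 m/s

2448 m/s


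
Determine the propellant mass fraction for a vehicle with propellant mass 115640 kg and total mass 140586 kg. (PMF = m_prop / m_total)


PMF = 115640 / 140586 = 0.823

0.823


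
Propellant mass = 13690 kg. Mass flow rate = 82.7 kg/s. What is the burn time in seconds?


tb = 13690 / 82.7 = 165.5 s

165.5 s


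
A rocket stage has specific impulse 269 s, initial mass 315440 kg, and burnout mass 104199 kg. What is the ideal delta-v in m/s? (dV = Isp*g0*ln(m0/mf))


Ve = 269 * 9.81 = 2638.89 m/s
dV = 2638.89 * ln(315440/104199) = 2923 m/s

2923 m/s


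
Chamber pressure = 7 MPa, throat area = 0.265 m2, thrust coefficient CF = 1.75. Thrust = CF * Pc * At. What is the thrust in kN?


F = 1.75 * 7e6 * 0.265 = 3.2462e+06 N = 3246.2 kN

3246.2 kN


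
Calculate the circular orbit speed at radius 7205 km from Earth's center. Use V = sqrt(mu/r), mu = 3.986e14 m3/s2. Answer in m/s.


V = sqrt(3.986e14 / 7205000) = 7438 m/s

7438 m/s


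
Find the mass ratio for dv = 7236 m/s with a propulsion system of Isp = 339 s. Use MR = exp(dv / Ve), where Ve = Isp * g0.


Ve = 339 * 9.81 = 3325.59 m/s
MR = exp(7236 / 3325.59) = 8.81

8.81


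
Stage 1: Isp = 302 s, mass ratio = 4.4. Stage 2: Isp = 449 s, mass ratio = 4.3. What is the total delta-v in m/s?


dV1 = 302 * 9.81 * ln(4.4) = 4389.4 m/s
dV2 = 449 * 9.81 * ln(4.3) = 6424.7 m/s
Total dV = 4389.4 + 6424.7 = 10814.1 m/s ~ 10814 m/s

10814 m/s


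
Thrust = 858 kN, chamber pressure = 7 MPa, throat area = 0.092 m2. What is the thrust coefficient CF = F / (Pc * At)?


CF = 858000 / (7e6 * 0.092) = 1.33

1.33


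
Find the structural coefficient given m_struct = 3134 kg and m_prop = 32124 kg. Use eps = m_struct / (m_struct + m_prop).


eps = 3134 / (3134 + 32124) = 0.0889

0.0889


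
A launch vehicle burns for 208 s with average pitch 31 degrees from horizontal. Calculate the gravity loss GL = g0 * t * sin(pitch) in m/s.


GL = 9.81 * 208 * sin(31 deg) = 1051 m/s

1051 m/s


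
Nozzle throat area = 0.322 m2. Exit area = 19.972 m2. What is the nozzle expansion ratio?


AR = 19.972 / 0.322 = 62.0

62.0


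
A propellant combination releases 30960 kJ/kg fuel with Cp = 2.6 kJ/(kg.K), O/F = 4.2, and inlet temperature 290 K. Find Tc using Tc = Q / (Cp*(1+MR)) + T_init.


Tc = 30960 / (2.6 * (1 + 4.2)) + 290 = 2580 K

2580 K


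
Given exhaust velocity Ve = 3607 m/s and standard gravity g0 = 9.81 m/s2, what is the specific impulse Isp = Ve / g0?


Isp = Ve / g0 = 3607 / 9.81 = 367.7 s

367.7 s


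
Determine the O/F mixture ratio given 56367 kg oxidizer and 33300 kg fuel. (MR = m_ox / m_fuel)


MR = 56367 / 33300 = 1.69

1.69


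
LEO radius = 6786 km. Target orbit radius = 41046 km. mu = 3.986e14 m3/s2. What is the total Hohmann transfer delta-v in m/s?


V1 = sqrt(mu/r1) = 7664.11 m/s
dV1 = V1*(sqrt(2*r2/(r1+r2)) - 1) = 2376.33 m/s
V2 = sqrt(mu/r2) = 3116.26 m/s
dV2 = V2*(1 - sqrt(2*r1/(r1+r2))) = 1456.3 m/s
Total dV = 3833 m/s

3833 m/s


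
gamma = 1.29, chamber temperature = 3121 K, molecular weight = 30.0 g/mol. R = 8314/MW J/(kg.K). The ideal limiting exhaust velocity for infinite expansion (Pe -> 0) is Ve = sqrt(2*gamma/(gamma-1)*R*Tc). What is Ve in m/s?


R = 8314 / 30.0 = 277.13 J/(kg.K)
Ve = sqrt(2 * 1.29 / (1.29 - 1) * 277.13 * 3121) = 2774 m/s

2774 m/s


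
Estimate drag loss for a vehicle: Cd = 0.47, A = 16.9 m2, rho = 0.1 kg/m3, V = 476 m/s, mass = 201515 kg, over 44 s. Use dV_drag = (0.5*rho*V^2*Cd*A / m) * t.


D = 0.5 * 0.1 * 476^2 * 0.47 * 16.9 = 89984.66 N
a = 89984.66 / 201515 = 0.4465 m/s2
dV = 0.4465 * 44 = 19.6 m/s

19.6 m/s


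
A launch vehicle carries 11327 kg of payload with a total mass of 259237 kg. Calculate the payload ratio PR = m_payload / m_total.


PR = 11327 / 259237 = 0.0437

0.0437


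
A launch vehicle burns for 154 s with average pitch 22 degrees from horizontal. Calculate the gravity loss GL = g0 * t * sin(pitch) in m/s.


GL = 9.81 * 154 * sin(22 deg) = 566 m/s

566 m/s


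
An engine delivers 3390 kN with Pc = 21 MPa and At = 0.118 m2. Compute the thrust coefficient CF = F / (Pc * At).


CF = 3390000 / (21e6 * 0.118) = 1.37

1.37


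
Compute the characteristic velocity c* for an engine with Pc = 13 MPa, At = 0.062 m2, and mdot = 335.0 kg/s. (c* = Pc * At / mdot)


c* = 13e6 * 0.062 / 335.0 = 2406 m/s

2406 m/s


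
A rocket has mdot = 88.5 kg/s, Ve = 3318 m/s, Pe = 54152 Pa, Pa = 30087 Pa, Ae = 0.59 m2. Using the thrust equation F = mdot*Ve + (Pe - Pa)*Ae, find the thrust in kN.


F = 88.5 * 3318 + (54152 - 30087) * 0.59 = 307841.0 N = 307.8 kN

307.8 kN


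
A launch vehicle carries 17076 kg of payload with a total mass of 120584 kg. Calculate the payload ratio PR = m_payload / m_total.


PR = 17076 / 120584 = 0.1416

0.1416


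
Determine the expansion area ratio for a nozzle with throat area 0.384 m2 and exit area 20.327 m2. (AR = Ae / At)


AR = 20.327 / 0.384 = 52.9

52.9


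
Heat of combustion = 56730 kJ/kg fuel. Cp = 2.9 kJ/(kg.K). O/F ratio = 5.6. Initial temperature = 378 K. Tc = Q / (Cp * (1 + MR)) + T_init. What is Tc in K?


Tc = 56730 / (2.9 * (1 + 5.6)) + 378 = 3342 K

3342 K


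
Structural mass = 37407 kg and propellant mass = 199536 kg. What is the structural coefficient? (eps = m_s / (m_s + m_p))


eps = 37407 / (37407 + 199536) = 0.1579

0.1579


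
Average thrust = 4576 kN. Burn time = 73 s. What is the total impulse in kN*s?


It = 4576 * 73 = 334048 kN*s

334048 kN*s


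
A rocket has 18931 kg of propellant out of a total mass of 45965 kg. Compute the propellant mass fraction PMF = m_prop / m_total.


PMF = 18931 / 45965 = 0.412

0.412


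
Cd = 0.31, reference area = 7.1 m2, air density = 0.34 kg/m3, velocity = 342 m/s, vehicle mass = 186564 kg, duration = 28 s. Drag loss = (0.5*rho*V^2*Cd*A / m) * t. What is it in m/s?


D = 0.5 * 0.34 * 342^2 * 0.31 * 7.1 = 43764.42 N
a = 43764.42 / 186564 = 0.2346 m/s2
dV = 0.2346 * 28 = 6.6 m/s

6.6 m/s


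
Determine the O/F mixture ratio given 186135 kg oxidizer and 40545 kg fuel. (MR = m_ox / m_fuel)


MR = 186135 / 40545 = 4.59

4.59


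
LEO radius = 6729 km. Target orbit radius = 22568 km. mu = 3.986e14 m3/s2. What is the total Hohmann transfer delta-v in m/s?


V1 = sqrt(mu/r1) = 7696.5 m/s
dV1 = V1*(sqrt(2*r2/(r1+r2)) - 1) = 1856.58 m/s
V2 = sqrt(mu/r2) = 4202.64 m/s
dV2 = V2*(1 - sqrt(2*r1/(r1+r2))) = 1354.24 m/s
Total dV = 3211 m/s

3211 m/s


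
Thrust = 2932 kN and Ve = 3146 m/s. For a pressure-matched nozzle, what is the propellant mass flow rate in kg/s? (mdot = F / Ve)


mdot = F / Ve = 2932000 / 3146 = 932.0 kg/s

932.0 kg/s


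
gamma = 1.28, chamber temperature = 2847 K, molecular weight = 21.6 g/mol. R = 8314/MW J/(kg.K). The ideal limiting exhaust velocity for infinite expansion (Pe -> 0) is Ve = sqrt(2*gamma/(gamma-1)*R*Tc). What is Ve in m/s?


R = 8314 / 21.6 = 384.91 J/(kg.K)
Ve = sqrt(2 * 1.28 / (1.28 - 1) * 384.91 * 2847) = 3165 m/s

3165 m/s


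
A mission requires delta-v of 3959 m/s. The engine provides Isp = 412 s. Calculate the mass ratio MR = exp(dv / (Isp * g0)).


Ve = 412 * 9.81 = 4041.72 m/s
MR = exp(3959 / 4041.72) = 2.663

2.663


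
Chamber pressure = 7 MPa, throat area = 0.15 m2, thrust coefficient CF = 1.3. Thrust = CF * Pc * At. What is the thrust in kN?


F = 1.3 * 7e6 * 0.15 = 1.3650e+06 N = 1365.0 kN

1365.0 kN


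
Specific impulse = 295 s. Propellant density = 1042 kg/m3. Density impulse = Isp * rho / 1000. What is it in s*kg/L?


rho*Isp = 295 * 1042 / 1000 = 307 s*kg/L

307 s*kg/L


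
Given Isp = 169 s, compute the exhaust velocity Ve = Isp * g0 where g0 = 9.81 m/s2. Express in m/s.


Ve = Isp * g0 = 169 * 9.81 = 1657.9 m/s

1657.9 m/s


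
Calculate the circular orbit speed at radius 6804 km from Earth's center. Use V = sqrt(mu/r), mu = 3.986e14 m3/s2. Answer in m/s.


V = sqrt(3.986e14 / 6804000) = 7654 m/s

7654 m/s


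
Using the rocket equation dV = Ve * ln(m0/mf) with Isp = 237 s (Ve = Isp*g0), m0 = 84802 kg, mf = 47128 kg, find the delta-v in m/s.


Ve = 237 * 9.81 = 2324.97 m/s
dV = 2324.97 * ln(84802/47128) = 1366 m/s

1366 m/s


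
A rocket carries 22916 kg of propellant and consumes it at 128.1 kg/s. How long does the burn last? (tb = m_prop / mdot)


tb = 22916 / 128.1 = 178.9 s

178.9 s


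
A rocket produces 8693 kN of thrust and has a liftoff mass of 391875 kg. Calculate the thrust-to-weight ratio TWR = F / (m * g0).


TWR = 8693000 / (391875 * 9.81) = 2.26

2.26


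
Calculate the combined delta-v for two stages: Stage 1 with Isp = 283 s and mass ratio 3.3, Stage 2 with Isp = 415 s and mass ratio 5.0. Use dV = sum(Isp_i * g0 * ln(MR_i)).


dV1 = 283 * 9.81 * ln(3.3) = 3314.6 m/s
dV2 = 415 * 9.81 * ln(5.0) = 6552.3 m/s
Total dV = 3314.6 + 6552.3 = 9866.9 m/s ~ 9867 m/s

9867 m/s


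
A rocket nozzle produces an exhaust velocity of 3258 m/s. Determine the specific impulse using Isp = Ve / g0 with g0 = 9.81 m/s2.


Isp = Ve / g0 = 3258 / 9.81 = 332.1 s

332.1 s


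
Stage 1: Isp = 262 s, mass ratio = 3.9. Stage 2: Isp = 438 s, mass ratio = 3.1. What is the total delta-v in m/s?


dV1 = 262 * 9.81 * ln(3.9) = 3498.0 m/s
dV2 = 438 * 9.81 * ln(3.1) = 4861.4 m/s
Total dV = 3498.0 + 4861.4 = 8359.4 m/s ~ 8359 m/s

8359 m/s


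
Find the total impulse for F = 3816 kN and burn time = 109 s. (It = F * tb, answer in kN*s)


It = 3816 * 109 = 415944 kN*s

415944 kN*s


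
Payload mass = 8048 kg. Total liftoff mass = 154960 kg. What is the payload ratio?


PR = 8048 / 154960 = 0.0519

0.0519


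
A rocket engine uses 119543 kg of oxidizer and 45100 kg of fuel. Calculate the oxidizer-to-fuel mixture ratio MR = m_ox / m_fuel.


MR = 119543 / 45100 = 2.65

2.65


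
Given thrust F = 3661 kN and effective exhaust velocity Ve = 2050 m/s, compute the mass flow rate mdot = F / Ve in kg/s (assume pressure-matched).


mdot = F / Ve = 3661000 / 2050 = 1785.9 kg/s

1785.9 kg/s


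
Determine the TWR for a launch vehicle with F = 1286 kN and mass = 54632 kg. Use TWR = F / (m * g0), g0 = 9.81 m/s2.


TWR = 1286000 / (54632 * 9.81) = 2.4

2.4


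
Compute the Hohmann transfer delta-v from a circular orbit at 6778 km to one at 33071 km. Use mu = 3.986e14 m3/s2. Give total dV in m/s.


V1 = sqrt(mu/r1) = 7668.63 m/s
dV1 = V1*(sqrt(2*r2/(r1+r2)) - 1) = 2211.16 m/s
V2 = sqrt(mu/r2) = 3471.72 m/s
dV2 = V2*(1 - sqrt(2*r1/(r1+r2))) = 1446.83 m/s
Total dV = 3658 m/s

3658 m/s


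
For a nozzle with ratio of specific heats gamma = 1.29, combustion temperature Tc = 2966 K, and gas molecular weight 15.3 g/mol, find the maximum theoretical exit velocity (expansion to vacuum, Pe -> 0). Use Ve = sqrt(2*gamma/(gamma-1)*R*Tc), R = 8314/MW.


R = 8314 / 15.3 = 543.4 J/(kg.K)
Ve = sqrt(2 * 1.29 / (1.29 - 1) * 543.4 * 2966) = 3787 m/s

3787 m/s


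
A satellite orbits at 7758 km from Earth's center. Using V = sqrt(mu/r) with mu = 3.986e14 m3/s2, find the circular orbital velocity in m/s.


V = sqrt(3.986e14 / 7758000) = 7168 m/s

7168 m/s


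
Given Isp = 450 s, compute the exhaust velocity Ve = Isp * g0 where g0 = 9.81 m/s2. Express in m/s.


Ve = Isp * g0 = 450 * 9.81 = 4414.5 m/s

4414.5 m/s


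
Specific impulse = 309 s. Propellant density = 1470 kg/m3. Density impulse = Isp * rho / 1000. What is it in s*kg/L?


rho*Isp = 309 * 1470 / 1000 = 454 s*kg/L

454 s*kg/L


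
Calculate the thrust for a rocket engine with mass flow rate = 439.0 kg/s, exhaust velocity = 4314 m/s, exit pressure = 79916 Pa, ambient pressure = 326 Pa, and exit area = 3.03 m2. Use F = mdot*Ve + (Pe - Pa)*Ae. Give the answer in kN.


F = 439.0 * 4314 + (79916 - 326) * 3.03 = 2.1350e+06 N = 2135.0 kN

2135.0 kN


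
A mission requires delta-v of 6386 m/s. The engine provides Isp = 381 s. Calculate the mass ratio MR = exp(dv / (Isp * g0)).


Ve = 381 * 9.81 = 3737.61 m/s
MR = exp(6386 / 3737.61) = 5.521

5.521


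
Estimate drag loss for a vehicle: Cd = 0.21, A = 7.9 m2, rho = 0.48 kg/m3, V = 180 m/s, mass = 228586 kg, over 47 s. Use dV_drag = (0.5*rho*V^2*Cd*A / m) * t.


D = 0.5 * 0.48 * 180^2 * 0.21 * 7.9 = 12900.38 N
a = 12900.38 / 228586 = 0.0564 m/s2
dV = 0.0564 * 47 = 2.7 m/s

2.7 m/s


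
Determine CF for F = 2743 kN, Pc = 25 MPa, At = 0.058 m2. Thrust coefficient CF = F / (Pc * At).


CF = 2743000 / (25e6 * 0.058) = 1.89

1.89


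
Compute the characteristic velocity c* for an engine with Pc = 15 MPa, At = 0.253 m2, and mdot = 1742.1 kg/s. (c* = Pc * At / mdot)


c* = 15e6 * 0.253 / 1742.1 = 2178 m/s

2178 m/s


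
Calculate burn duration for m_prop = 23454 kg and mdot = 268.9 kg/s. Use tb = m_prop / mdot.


tb = 23454 / 268.9 = 87.2 s

87.2 s


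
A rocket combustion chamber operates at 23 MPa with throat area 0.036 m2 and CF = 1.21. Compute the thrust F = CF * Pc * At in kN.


F = 1.21 * 23e6 * 0.036 = 1.0019e+06 N = 1001.9 kN

1001.9 kN


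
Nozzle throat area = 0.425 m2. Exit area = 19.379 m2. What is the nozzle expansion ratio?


AR = 19.379 / 0.425 = 45.6

45.6


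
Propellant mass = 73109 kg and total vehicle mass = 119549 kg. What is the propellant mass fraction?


PMF = 73109 / 119549 = 0.612

0.612


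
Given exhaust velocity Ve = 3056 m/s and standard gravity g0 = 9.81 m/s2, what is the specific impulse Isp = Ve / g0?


Isp = Ve / g0 = 3056 / 9.81 = 311.5 s

311.5 s


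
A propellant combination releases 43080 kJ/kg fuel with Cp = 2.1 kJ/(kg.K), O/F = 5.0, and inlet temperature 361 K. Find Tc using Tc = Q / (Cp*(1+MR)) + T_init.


Tc = 43080 / (2.1 * (1 + 5.0)) + 361 = 3780 K

3780 K


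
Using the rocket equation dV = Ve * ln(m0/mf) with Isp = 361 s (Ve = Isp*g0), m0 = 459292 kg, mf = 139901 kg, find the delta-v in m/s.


Ve = 361 * 9.81 = 3541.41 m/s
dV = 3541.41 * ln(459292/139901) = 4210 m/s

4210 m/s


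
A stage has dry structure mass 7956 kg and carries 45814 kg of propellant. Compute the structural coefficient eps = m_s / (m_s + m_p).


eps = 7956 / (7956 + 45814) = 0.148

0.148


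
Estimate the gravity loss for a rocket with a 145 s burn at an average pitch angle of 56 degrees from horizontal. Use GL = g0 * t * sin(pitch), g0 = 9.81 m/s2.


GL = 9.81 * 145 * sin(56 deg) = 1179 m/s

1179 m/s


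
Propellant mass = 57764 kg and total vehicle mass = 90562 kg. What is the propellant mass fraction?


PMF = 57764 / 90562 = 0.638

0.638


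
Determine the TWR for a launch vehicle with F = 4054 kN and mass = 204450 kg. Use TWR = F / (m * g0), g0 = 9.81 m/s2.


TWR = 4054000 / (204450 * 9.81) = 2.02

2.02


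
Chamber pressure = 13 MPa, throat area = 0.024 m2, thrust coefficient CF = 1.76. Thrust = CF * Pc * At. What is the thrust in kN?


F = 1.76 * 13e6 * 0.024 = 549120.0 N = 549.1 kN

549.1 kN


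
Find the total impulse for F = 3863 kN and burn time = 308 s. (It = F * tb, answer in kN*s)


It = 3863 * 308 = 1189804 kN*s

1189804 kN*s


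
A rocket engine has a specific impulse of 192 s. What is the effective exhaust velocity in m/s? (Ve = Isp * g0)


Ve = Isp * g0 = 192 * 9.81 = 1883.5 m/s

1883.5 m/s


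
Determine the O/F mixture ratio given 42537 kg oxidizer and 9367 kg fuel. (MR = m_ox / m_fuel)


MR = 42537 / 9367 = 4.54

4.54


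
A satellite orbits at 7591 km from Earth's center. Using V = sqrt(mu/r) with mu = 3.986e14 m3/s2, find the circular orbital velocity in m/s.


V = sqrt(3.986e14 / 7591000) = 7246 m/s

7246 m/s


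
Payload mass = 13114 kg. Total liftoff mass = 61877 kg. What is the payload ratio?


PR = 13114 / 61877 = 0.2119

0.2119


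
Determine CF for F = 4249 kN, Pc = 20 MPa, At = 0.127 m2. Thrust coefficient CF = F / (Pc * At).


CF = 4249000 / (20e6 * 0.127) = 1.67

1.67


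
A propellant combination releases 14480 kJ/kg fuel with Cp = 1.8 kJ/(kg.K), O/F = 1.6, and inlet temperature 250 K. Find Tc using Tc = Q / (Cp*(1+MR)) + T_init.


Tc = 14480 / (1.8 * (1 + 1.6)) + 250 = 3344 K

3344 K


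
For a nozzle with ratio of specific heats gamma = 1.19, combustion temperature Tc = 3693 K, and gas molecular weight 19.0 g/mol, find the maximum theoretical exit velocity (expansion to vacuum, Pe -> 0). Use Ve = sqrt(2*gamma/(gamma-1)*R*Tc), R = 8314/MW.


R = 8314 / 19.0 = 437.58 J/(kg.K)
Ve = sqrt(2 * 1.19 / (1.19 - 1) * 437.58 * 3693) = 4499 m/s

4499 m/s


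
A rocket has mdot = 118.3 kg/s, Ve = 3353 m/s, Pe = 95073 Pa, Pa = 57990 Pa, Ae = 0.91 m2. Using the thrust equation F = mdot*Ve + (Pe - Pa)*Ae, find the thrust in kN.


F = 118.3 * 3353 + (95073 - 57990) * 0.91 = 430405.0 N = 430.4 kN

430.4 kN


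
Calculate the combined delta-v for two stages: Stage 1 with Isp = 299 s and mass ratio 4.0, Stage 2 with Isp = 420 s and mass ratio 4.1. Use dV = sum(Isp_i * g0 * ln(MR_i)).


dV1 = 299 * 9.81 * ln(4.0) = 4066.3 m/s
dV2 = 420 * 9.81 * ln(4.1) = 5813.5 m/s
Total dV = 4066.3 + 5813.5 = 9879.8 m/s ~ 9880 m/s

9880 m/s


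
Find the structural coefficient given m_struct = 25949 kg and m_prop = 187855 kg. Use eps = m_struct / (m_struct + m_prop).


eps = 25949 / (25949 + 187855) = 0.1214

0.1214


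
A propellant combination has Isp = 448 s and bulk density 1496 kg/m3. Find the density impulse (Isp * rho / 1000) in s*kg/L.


rho*Isp = 448 * 1496 / 1000 = 670 s*kg/L

670 s*kg/L


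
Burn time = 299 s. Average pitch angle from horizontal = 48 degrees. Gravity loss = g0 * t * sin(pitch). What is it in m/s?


GL = 9.81 * 299 * sin(48 deg) = 2180 m/s

2180 m/s


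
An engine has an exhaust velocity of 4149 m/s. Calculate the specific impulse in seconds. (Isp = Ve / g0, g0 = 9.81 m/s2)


Isp = Ve / g0 = 4149 / 9.81 = 422.9 s

422.9 s


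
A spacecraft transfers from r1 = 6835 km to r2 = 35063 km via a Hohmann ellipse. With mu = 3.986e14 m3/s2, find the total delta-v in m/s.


V1 = sqrt(mu/r1) = 7636.59 m/s
dV1 = V1*(sqrt(2*r2/(r1+r2)) - 1) = 2243.08 m/s
V2 = sqrt(mu/r2) = 3371.66 m/s
dV2 = V2*(1 - sqrt(2*r1/(r1+r2))) = 1445.77 m/s
Total dV = 3689 m/s

3689 m/s


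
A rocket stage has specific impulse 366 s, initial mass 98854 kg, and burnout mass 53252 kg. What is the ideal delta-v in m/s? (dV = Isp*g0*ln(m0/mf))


Ve = 366 * 9.81 = 3590.46 m/s
dV = 3590.46 * ln(98854/53252) = 2221 m/s

2221 m/s


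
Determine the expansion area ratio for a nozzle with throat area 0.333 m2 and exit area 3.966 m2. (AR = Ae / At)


AR = 3.966 / 0.333 = 11.9

11.9


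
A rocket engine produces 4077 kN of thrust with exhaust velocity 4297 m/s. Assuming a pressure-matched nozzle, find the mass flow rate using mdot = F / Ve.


mdot = F / Ve = 4077000 / 4297 = 948.8 kg/s

948.8 kg/s


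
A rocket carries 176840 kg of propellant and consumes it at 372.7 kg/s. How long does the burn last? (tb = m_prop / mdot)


tb = 176840 / 372.7 = 474.5 s

474.5 s


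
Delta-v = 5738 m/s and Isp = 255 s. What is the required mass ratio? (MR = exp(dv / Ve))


Ve = 255 * 9.81 = 2501.55 m/s
MR = exp(5738 / 2501.55) = 9.912

9.912


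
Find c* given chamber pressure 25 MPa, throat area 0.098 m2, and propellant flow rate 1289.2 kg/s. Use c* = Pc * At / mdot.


c* = 25e6 * 0.098 / 1289.2 = 1900 m/s

1900 m/s


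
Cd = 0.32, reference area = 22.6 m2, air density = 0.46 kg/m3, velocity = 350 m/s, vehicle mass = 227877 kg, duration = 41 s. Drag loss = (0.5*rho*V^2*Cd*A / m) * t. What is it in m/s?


D = 0.5 * 0.46 * 350^2 * 0.32 * 22.6 = 203761.6 N
a = 203761.6 / 227877 = 0.8942 m/s2
dV = 0.8942 * 41 = 36.7 m/s

36.7 m/s


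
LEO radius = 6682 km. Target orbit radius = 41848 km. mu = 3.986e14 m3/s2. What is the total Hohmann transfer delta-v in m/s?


V1 = sqrt(mu/r1) = 7723.52 m/s
dV1 = V1*(sqrt(2*r2/(r1+r2)) - 1) = 2419.39 m/s
V2 = sqrt(mu/r2) = 3086.25 m/s
dV2 = V2*(1 - sqrt(2*r1/(r1+r2))) = 1466.7 m/s
Total dV = 3886 m/s

3886 m/s


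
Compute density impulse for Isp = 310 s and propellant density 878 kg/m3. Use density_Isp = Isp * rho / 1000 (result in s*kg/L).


rho*Isp = 310 * 878 / 1000 = 272 s*kg/L

272 s*kg/L


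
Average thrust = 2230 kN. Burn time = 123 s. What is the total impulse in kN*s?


It = 2230 * 123 = 274290 kN*s

274290 kN*s


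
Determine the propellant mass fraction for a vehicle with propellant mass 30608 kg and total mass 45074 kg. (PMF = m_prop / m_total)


PMF = 30608 / 45074 = 0.679

0.679


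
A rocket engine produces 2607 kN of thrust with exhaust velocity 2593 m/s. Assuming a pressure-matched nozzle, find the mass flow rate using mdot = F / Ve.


mdot = F / Ve = 2607000 / 2593 = 1005.4 kg/s

1005.4 kg/s


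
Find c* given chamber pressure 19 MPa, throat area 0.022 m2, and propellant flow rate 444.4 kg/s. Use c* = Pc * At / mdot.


c* = 19e6 * 0.022 / 444.4 = 941 m/s

941 m/s


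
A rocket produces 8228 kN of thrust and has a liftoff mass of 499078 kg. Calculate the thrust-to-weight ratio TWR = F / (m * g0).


TWR = 8228000 / (499078 * 9.81) = 1.68

1.68


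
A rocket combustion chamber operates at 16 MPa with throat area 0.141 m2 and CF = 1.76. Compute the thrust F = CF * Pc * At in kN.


F = 1.76 * 16e6 * 0.141 = 3.9706e+06 N = 3970.6 kN

3970.6 kN


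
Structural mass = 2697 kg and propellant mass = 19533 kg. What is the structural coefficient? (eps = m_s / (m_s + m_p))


eps = 2697 / (2697 + 19533) = 0.1213

0.1213


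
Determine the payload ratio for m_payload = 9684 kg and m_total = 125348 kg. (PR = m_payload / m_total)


PR = 9684 / 125348 = 0.0773

0.0773


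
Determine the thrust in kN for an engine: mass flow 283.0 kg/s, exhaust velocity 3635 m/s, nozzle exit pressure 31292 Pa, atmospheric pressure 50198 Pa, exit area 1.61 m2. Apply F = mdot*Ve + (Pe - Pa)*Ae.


F = 283.0 * 3635 + (31292 - 50198) * 1.61 = 998266.0 N = 998.3 kN

998.3 kN


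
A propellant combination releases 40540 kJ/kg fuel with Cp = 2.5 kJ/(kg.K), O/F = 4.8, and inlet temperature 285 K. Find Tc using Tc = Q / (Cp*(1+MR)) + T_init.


Tc = 40540 / (2.5 * (1 + 4.8)) + 285 = 3081 K

3081 K


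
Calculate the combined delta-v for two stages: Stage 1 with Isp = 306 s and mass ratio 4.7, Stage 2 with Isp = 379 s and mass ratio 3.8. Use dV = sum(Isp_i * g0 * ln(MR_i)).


dV1 = 306 * 9.81 * ln(4.7) = 4645.6 m/s
dV2 = 379 * 9.81 * ln(3.8) = 4963.5 m/s
Total dV = 4645.6 + 4963.5 = 9609.1 m/s ~ 9609 m/s

9609 m/s


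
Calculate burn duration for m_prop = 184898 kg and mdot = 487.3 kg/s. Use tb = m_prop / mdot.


tb = 184898 / 487.3 = 379.4 s

379.4 s


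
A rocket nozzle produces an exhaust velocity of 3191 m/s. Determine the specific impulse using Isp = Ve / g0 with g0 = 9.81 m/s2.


Isp = Ve / g0 = 3191 / 9.81 = 325.3 s

325.3 s


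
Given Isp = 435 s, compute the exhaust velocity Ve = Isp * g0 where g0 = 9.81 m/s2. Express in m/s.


Ve = Isp * g0 = 435 * 9.81 = 4267.4 m/s

4267.4 m/s


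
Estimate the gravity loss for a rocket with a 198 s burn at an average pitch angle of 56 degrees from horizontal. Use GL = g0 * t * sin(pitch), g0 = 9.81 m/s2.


GL = 9.81 * 198 * sin(56 deg) = 1610 m/s

1610 m/s


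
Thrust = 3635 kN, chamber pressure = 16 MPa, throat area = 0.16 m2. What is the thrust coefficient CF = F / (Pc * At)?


CF = 3635000 / (16e6 * 0.16) = 1.42

1.42


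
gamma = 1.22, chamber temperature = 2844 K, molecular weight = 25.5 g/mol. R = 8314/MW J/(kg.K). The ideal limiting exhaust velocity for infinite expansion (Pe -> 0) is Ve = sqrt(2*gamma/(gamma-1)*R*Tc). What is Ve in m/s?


R = 8314 / 25.5 = 326.04 J/(kg.K)
Ve = sqrt(2 * 1.22 / (1.22 - 1) * 326.04 * 2844) = 3207 m/s

3207 m/s


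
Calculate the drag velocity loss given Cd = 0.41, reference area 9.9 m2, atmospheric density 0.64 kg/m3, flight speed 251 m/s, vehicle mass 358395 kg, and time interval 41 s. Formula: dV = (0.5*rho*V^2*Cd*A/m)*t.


D = 0.5 * 0.64 * 251^2 * 0.41 * 9.9 = 81830.74 N
a = 81830.74 / 358395 = 0.2283 m/s2
dV = 0.2283 * 41 = 9.4 m/s

9.4 m/s


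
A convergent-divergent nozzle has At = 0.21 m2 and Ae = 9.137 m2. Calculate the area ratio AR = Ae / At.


AR = 9.137 / 0.21 = 43.5

43.5


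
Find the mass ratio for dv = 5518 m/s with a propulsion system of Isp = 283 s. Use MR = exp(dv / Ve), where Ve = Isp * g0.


Ve = 283 * 9.81 = 2776.23 m/s
MR = exp(5518 / 2776.23) = 7.298

7.298


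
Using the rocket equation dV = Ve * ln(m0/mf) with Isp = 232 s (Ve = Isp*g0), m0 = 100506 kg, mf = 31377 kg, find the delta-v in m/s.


Ve = 232 * 9.81 = 2275.92 m/s
dV = 2275.92 * ln(100506/31377) = 2649 m/s

2649 m/s


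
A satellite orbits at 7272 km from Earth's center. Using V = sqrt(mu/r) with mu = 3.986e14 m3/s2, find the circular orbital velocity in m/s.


V = sqrt(3.986e14 / 7272000) = 7404 m/s

7404 m/s
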